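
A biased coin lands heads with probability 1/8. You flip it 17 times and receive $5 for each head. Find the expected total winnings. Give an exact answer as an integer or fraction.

E[#heads] = 17·1/8 = 17/8 (linearity over flips).
E[winnings] = 5·17/8 = 85/8.

85/8 dollars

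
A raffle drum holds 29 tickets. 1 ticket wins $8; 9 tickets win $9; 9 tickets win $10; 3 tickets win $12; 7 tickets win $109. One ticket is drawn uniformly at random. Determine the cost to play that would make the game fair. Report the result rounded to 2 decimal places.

E[payout] = (1/29)·8 + (9/29)·9 + (9/29)·10 + (3/29)·12 + (7/29)·109 = 978/29
Fair fee = E[payout] = 978/29 ≈ $33.72

$33.72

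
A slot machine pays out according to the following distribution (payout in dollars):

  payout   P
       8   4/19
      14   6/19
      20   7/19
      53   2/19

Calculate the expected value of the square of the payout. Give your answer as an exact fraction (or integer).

9850/19

E[X²] = (4/19)·64 + (6/19)·196 + (7/19)·400 + (2/19)·2809
     = 9850/19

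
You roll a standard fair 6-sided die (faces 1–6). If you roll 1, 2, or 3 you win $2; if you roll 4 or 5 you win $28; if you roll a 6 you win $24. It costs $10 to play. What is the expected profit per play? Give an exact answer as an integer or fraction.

13/3 dollars

E[payout] = (1/2)·2 + (1/6)·24 + (1/3)·28 = 43/3
Expected profit = 43/3 − 10 = 13/3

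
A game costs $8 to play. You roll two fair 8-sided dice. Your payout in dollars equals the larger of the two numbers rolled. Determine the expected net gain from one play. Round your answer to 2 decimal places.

Distribution of the larger of the two numbers rolled: 1 w.p. 1/64, 2 w.p. 3/64, 3 w.p. 5/64, 4 w.p. 7/64, 5 w.p. 9/64, 6 w.p. 11/64, …
E[payout] = (1/64)·1 + (3/64)·2 + (5/64)·3 + (7/64)·4 + (9/64)·5 + (11/64)·6 + (13/64)·7 + (15/64)·8 = 93/16
Expected profit = 93/16 − 8 = -35/16 ≈ -$2.19

-$2.19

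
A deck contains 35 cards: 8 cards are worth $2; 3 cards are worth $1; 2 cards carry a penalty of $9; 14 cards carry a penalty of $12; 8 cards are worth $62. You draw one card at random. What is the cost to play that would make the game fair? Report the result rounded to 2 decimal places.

E[payout] = (8/35)·2 + (3/35)·1 + (2/35)·(-9) + (14/35)·(-12) + (8/35)·62 = 47/5
Fair fee = E[payout] = 47/5 ≈ $9.40

$9.40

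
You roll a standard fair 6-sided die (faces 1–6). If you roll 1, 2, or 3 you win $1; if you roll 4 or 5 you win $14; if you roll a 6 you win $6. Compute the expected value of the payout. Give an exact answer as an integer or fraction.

37/6 dollars

E[payout] = (1/2)·1 + (1/6)·6 + (1/3)·14 = 37/6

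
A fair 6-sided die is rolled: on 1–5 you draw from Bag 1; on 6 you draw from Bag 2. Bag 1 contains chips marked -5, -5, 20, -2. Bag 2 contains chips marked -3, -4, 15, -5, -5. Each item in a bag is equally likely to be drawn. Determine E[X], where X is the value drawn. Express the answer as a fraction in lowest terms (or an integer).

E[X | Bag 1] = (-5 − 5 + 20 − 2)/4 = 2
E[X | Bag 2] = (-3 − 4 + 15 − 5 − 5)/5 = -2/5
E[X] = (5/6)·2 + (1/6)·(-2/5) = 8/5

8/5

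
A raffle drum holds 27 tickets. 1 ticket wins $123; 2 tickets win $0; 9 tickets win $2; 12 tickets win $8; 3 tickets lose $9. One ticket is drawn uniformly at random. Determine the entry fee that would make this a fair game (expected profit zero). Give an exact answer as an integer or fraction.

70/9 dollars

E[payout] = (1/27)·123 + (2/27)·0 + (9/27)·2 + (12/27)·8 + (3/27)·(-9) = 70/9
Fair fee = E[payout] = 70/9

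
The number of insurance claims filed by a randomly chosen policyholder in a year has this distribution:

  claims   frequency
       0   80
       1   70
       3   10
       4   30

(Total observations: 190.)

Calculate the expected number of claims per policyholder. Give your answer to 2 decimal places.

1.16

Total = 190, so P(claims=0) = 80/190, etc.
E[X] = (8/19)·0 + (7/19)·1 + (1/19)·3 + (3/19)·4
     = 22/19 ≈ 1.16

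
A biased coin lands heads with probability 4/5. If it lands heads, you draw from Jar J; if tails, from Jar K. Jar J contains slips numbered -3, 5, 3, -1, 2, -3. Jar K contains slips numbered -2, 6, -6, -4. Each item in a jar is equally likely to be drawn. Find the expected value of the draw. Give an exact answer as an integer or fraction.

E[X | Jar J] = (-3 + 5 + 3 − 1 + 2 − 3)/6 = 1/2
E[X | Jar K] = (-2 + 6 − 6 − 4)/4 = -3/2
E[X] = (4/5)·1/2 + (1/5)·(-3/2) = 1/10

1/10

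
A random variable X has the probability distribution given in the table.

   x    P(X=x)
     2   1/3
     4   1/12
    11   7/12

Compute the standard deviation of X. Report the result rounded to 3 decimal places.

E[X] = 89/12, E[X²] = 293/4
Var(X) = E[X²] − (E[X])² = 293/4 − 7921/144 = 2627/144
SD(X) = √(2627/144) ≈ 4.271

4.271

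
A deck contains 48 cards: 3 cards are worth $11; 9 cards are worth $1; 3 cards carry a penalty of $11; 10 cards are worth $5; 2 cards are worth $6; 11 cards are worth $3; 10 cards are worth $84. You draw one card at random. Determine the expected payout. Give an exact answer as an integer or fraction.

E[payout] = (3/48)·11 + (9/48)·1 + (3/48)·(-11) + (10/48)·5 + (2/48)·6 + (11/48)·3 + (10/48)·84 = 59/3

59/3 dollars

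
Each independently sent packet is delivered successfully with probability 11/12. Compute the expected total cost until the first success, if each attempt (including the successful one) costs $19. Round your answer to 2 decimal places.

$20.73

E[#attempts] = 1/p = 12/11; E[cost] = 19·12/11 = 228/11.
≈ 20.73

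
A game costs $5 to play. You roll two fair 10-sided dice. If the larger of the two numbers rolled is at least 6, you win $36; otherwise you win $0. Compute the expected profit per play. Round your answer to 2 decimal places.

$22.00

E[payout] = (1/4)·0 + (3/4)·36 = 27
Expected profit = 27 − 5 = 22 ≈ $22.00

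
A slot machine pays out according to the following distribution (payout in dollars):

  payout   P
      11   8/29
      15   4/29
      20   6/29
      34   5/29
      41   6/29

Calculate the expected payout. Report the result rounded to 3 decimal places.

$23.586

E[X] = (8/29)·11 + (4/29)·15 + (6/29)·20 + (5/29)·34 + (6/29)·41
     = 684/29 ≈ 23.586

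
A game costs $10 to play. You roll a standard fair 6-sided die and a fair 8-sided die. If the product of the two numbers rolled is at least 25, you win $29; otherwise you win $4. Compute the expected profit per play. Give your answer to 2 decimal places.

E[payout] = (19/24)·4 + (5/24)·29 = 221/24
Expected profit = 221/24 − 10 = -19/24 ≈ -$0.79

-$0.79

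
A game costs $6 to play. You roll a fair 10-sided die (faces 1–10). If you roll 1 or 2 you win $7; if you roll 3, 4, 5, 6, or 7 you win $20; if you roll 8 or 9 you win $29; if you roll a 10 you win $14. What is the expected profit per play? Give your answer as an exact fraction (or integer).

63/5 dollars

E[payout] = (1/5)·7 + (1/10)·14 + (1/2)·20 + (1/5)·29 = 93/5
Expected profit = 93/5 − 6 = 63/5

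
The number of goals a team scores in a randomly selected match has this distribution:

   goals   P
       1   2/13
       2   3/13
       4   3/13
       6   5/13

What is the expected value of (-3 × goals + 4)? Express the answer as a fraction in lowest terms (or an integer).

E[-3x+4] = (2/13)·1 + (3/13)·(-2) + (3/13)·(-8) + (5/13)·(-14)
     = -98/13

-98/13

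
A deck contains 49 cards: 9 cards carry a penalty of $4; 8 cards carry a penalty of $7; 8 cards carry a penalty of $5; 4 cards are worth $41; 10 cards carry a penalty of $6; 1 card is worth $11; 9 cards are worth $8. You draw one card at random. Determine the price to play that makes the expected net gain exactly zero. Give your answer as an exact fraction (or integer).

55/49 dollars

E[payout] = (9/49)·(-4) + (8/49)·(-7) + (8/49)·(-5) + (4/49)·41 + (10/49)·(-6) + (1/49)·11 + (9/49)·8 = 55/49
Fair fee = E[payout] = 55/49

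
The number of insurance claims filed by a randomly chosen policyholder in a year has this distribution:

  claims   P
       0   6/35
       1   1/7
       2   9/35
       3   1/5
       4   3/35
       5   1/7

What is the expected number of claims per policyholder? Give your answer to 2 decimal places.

2.31

E[X] = (6/35)·0 + (1/7)·1 + (9/35)·2 + (1/5)·3 + (3/35)·4 + (1/7)·5
     = 81/35 ≈ 2.31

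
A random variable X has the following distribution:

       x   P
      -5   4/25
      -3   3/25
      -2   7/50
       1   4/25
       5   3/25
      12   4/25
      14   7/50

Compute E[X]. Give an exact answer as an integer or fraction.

E[X] = (4/25)·(-5) + (3/25)·(-3) + (7/50)·(-2) + (4/25)·1 + (3/25)·5 + (4/25)·12 + (7/50)·14
     = 16/5

16/5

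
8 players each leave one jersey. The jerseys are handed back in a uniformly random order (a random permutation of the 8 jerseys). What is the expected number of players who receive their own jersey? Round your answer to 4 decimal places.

1.0000

Let Xᵢ = 1 if person i gets their own jersey. For each i, P(Xᵢ=1) = 1/8.
By linearity of expectation, E[X₁+…+X_8] = 8·(1/8) = 1.
≈ 1.0000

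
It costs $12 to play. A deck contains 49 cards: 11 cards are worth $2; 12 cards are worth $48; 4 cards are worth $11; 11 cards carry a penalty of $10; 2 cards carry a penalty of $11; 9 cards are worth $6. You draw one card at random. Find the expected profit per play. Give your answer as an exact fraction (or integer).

E[payout] = (11/49)·2 + (12/49)·48 + (4/49)·11 + (11/49)·(-10) + (2/49)·(-11) + (9/49)·6 = 564/49
Expected profit = 564/49 − 12 = -24/49

-24/49 dollars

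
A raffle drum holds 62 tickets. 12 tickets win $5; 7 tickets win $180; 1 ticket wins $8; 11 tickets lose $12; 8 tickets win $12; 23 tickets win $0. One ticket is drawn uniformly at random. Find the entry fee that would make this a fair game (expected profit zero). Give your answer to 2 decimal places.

$20.84

E[payout] = (12/62)·5 + (7/62)·180 + (1/62)·8 + (11/62)·(-12) + (8/62)·12 + (23/62)·0 = 646/31
Fair fee = E[payout] = 646/31 ≈ $20.84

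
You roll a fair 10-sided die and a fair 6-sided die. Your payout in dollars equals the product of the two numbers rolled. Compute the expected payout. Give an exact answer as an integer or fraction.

Distribution of the product of the two numbers rolled: 1 w.p. 1/60, 2 w.p. 1/30, 3 w.p. 1/30, 4 w.p. 1/20, 5 w.p. 1/30, 6 w.p. 1/15, …
E[payout] = (1/60)·1 + (1/30)·2 + (1/30)·3 + (1/20)·4 + (1/30)·5 + (1/15)·6 + (1/60)·7 + (1/20)·8 + (1/30)·9 + (1/20)·10 + (1/15)·12 + (1/60)·14 + (1/30)·15 + (1/30)·16 + (1/20)·18 + (1/20)·20 + (1/60)·21 + (1/20)·24 + (1/60)·25 + (1/60)·27 + (1/60)·28 + (1/20)·30 + (1/60)·32 + (1/60)·35 + (1/30)·36 + (1/30)·40 + (1/60)·42 + (1/60)·45 + (1/60)·48 + (1/60)·50 + (1/60)·54 + (1/60)·60 = 77/4

77/4 dollars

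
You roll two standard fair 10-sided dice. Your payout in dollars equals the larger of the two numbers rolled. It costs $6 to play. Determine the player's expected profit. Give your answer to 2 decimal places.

Distribution of the larger of the two numbers rolled: 1 w.p. 1/100, 2 w.p. 3/100, 3 w.p. 1/20, 4 w.p. 7/100, 5 w.p. 9/100, 6 w.p. 11/100, …
E[payout] = (1/100)·1 + (3/100)·2 + (1/20)·3 + (7/100)·4 + (9/100)·5 + (11/100)·6 + (13/100)·7 + (3/20)·8 + (17/100)·9 + (19/100)·10 = 143/20
Expected profit = 143/20 − 6 = 23/20 ≈ $1.15

$1.15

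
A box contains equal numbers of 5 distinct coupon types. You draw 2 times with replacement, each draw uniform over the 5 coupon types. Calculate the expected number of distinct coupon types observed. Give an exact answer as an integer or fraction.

Let Xⱼ=1 if type j appears at least once. P(Xⱼ=1) = 1 − ((5−1)/5)^2 = 9/25.
E[#distinct] = 5·9/25 = 9/5.

9/5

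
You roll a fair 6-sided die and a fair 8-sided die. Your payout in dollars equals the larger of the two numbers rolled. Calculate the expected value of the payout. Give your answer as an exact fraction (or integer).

Distribution of the larger of the two numbers rolled: 1 w.p. 1/48, 2 w.p. 1/16, 3 w.p. 5/48, 4 w.p. 7/48, 5 w.p. 3/16, 6 w.p. 11/48, …
E[payout] = (1/48)·1 + (1/16)·2 + (5/48)·3 + (7/48)·4 + (3/16)·5 + (11/48)·6 + (1/8)·7 + (1/8)·8 = 251/48

251/48 dollars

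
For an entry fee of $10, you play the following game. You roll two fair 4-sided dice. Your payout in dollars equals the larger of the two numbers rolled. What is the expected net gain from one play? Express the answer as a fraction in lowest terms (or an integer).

-55/8 dollars

Distribution of the larger of the two numbers rolled: 1 w.p. 1/16, 2 w.p. 3/16, 3 w.p. 5/16, 4 w.p. 7/16
E[payout] = (1/16)·1 + (3/16)·2 + (5/16)·3 + (7/16)·4 = 25/8
Expected profit = 25/8 − 10 = -55/8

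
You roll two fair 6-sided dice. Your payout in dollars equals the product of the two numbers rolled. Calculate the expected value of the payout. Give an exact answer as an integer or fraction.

49/4 dollars

Distribution of the product of the two numbers rolled: 1 w.p. 1/36, 2 w.p. 1/18, 3 w.p. 1/18, 4 w.p. 1/12, 5 w.p. 1/18, 6 w.p. 1/9, …
E[payout] = (1/36)·1 + (1/18)·2 + (1/18)·3 + (1/12)·4 + (1/18)·5 + (1/9)·6 + (1/18)·8 + (1/36)·9 + (1/18)·10 + (1/9)·12 + (1/18)·15 + (1/36)·16 + (1/18)·18 + (1/18)·20 + (1/18)·24 + (1/36)·25 + (1/18)·30 + (1/36)·36 = 49/4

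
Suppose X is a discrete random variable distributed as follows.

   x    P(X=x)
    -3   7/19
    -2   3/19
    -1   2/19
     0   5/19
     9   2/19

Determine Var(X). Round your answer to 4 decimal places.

E[X] = (7/19)·(-3) + (3/19)·(-2) + (2/19)·(-1) + (5/19)·0 + (2/19)·9 = -11/19
E[X²] = (7/19)·9 + (3/19)·4 + (2/19)·1 + (5/19)·0 + (2/19)·81 = 239/19
Var(X) = 239/19 − (-11/19)² = 4420/361 ≈ 12.2438

12.2438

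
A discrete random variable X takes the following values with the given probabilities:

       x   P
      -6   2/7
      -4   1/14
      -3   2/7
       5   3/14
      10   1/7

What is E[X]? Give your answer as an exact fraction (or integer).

E[X] = (2/7)·(-6) + (1/14)·(-4) + (2/7)·(-3) + (3/14)·5 + (1/7)·10
     = -5/14

-5/14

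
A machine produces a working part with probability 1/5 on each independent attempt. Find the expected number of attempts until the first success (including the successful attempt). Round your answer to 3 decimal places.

5.000

For a geometric distribution, E[trials] = 1/p = 1/(1/5) = 5.
≈ 5.000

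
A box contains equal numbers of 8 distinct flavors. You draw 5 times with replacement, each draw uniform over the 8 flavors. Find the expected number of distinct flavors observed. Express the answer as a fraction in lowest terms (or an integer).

15961/4096

Let Xⱼ=1 if type j appears at least once. P(Xⱼ=1) = 1 − ((8−1)/8)^5 = 15961/32768.
E[#distinct] = 8·15961/32768 = 15961/4096.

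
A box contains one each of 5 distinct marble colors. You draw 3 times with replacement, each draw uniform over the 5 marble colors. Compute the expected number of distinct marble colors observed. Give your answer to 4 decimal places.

Let Xⱼ=1 if type j appears at least once. P(Xⱼ=1) = 1 − ((5−1)/5)^3 = 61/125.
E[#distinct] = 5·61/125 = 61/25.
≈ 2.4400

2.4400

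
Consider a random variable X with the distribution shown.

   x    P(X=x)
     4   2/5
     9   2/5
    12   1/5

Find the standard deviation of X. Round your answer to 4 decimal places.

E[X] = 38/5, E[X²] = 338/5
Var(X) = E[X²] − (E[X])² = 338/5 − 1444/25 = 246/25
SD(X) = √(246/25) ≈ 3.1369

3.1369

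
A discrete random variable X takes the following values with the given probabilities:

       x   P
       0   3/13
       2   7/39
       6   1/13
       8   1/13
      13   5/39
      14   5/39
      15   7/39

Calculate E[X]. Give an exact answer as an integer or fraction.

296/39

E[X] = (3/13)·0 + (7/39)·2 + (1/13)·6 + (1/13)·8 + (5/39)·13 + (5/39)·14 + (7/39)·15
     = 296/39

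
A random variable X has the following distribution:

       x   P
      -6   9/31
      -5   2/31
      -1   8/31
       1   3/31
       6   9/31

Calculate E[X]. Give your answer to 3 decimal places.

E[X] = (9/31)·(-6) + (2/31)·(-5) + (8/31)·(-1) + (3/31)·1 + (9/31)·6
     = -15/31 ≈ -0.484

-0.484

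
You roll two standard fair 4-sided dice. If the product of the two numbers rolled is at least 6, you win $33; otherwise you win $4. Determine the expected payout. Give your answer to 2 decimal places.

E[payout] = (1/2)·4 + (1/2)·33 = 37/2
≈ $18.50

$18.50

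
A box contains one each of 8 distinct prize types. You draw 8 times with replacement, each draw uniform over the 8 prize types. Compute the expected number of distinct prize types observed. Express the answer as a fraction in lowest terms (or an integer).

Let Xⱼ=1 if type j appears at least once. P(Xⱼ=1) = 1 − ((8−1)/8)^8 = 11012415/16777216.
E[#distinct] = 8·11012415/16777216 = 11012415/2097152.

11012415/2097152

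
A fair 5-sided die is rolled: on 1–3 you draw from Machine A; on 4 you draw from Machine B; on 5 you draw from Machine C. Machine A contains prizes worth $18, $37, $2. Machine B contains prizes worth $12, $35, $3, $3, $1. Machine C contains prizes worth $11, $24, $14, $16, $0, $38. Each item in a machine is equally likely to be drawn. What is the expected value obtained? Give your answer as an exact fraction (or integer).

2549/150 dollars

E[X | Machine A] = (18 + 37 + 2)/3 = 19
E[X | Machine B] = (12 + 35 + 3 + 3 + 1)/5 = 54/5
E[X | Machine C] = (11 + 24 + 14 + 16 + 0 + 38)/6 = 103/6
E[X] = (3/5)·19 + (1/5)·54/5 + (1/5)·103/6 = 2549/150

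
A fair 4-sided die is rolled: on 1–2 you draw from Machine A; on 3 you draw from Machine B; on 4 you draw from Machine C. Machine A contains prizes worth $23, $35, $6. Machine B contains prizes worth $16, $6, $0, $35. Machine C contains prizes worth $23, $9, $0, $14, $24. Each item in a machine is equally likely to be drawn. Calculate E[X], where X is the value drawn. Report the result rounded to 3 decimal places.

E[X | Machine A] = (23 + 35 + 6)/3 = 64/3
E[X | Machine B] = (16 + 6 + 0 + 35)/4 = 57/4
E[X | Machine C] = (23 + 9 + 0 + 14 + 24)/5 = 14
E[X] = (1/2)·64/3 + (1/4)·57/4 + (1/4)·14 = 851/48 ≈ 17.729

$17.729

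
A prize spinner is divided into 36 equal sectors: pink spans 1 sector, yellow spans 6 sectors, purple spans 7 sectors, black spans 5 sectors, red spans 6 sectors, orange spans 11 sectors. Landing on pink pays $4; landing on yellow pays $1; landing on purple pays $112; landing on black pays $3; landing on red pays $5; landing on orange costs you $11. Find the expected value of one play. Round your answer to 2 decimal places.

$19.94

E[payout] = (1/36)·4 + (6/36)·1 + (7/36)·112 + (5/36)·3 + (6/36)·5 + (11/36)·(-11) = 359/18
≈ $19.94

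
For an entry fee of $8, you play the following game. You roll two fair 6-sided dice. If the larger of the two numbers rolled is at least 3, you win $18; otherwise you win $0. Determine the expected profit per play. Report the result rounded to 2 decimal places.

$8.00

E[payout] = (1/9)·0 + (8/9)·18 = 16
Expected profit = 16 − 8 = 8 ≈ $8.00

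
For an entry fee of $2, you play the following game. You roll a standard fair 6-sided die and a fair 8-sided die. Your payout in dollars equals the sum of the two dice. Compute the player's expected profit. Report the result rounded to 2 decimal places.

Distribution of the sum of the two dice: 2 w.p. 1/48, 3 w.p. 1/24, 4 w.p. 1/16, 5 w.p. 1/12, 6 w.p. 5/48, 7 w.p. 1/8, …
E[payout] = (1/48)·2 + (1/24)·3 + (1/16)·4 + (1/12)·5 + (5/48)·6 + (1/8)·7 + (1/8)·8 + (1/8)·9 + (5/48)·10 + (1/12)·11 + (1/16)·12 + (1/24)·13 + (1/48)·14 = 8
Expected profit = 8 − 2 = 6 ≈ $6.00

$6.00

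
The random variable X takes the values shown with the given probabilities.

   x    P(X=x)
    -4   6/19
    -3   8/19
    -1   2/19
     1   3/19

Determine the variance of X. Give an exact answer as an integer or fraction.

1078/361

E[X] = (6/19)·(-4) + (8/19)·(-3) + (2/19)·(-1) + (3/19)·1 = -47/19
E[X²] = (6/19)·16 + (8/19)·9 + (2/19)·1 + (3/19)·1 = 173/19
Var(X) = 173/19 − (-47/19)² = 1078/361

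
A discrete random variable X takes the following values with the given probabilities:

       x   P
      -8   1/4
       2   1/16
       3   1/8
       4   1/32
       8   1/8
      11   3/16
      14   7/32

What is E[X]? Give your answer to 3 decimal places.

E[X] = (1/4)·(-8) + (1/16)·2 + (1/8)·3 + (1/32)·4 + (1/8)·8 + (3/16)·11 + (7/32)·14
     = 19/4 ≈ 4.750

4.750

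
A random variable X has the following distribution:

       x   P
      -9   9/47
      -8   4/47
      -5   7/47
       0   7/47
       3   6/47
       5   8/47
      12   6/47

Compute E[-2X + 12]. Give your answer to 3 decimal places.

E[-2x+12] = (9/47)·30 + (4/47)·28 + (7/47)·22 + (7/47)·12 + (6/47)·6 + (8/47)·2 + (6/47)·(-12)
     = 600/47 ≈ 12.766

12.766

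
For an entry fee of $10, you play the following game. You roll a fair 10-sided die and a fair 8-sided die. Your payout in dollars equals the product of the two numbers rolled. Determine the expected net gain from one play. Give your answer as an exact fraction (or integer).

Distribution of the product of the two numbers rolled: 1 w.p. 1/80, 2 w.p. 1/40, 3 w.p. 1/40, 4 w.p. 3/80, 5 w.p. 1/40, 6 w.p. 1/20, …
E[payout] = (1/80)·1 + (1/40)·2 + (1/40)·3 + (3/80)·4 + (1/40)·5 + (1/20)·6 + (1/40)·7 + (1/20)·8 + (1/40)·9 + (3/80)·10 + (1/20)·12 + (1/40)·14 + (1/40)·15 + (3/80)·16 + (3/80)·18 + (3/80)·20 + (1/40)·21 + (1/20)·24 + (1/80)·25 + (1/80)·27 + (1/40)·28 + (3/80)·30 + (1/40)·32 + (1/40)·35 + (1/40)·36 + (3/80)·40 + (1/40)·42 + (1/80)·45 + (1/40)·48 + (1/80)·49 + (1/80)·50 + (1/80)·54 + (1/40)·56 + (1/80)·60 + (1/80)·63 + (1/80)·64 + (1/80)·70 + (1/80)·72 + (1/80)·80 = 99/4
Expected profit = 99/4 − 10 = 59/4

59/4 dollars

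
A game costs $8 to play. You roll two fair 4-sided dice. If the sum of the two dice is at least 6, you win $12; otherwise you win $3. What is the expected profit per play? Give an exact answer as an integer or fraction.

E[payout] = (5/8)·3 + (3/8)·12 = 51/8
Expected profit = 51/8 − 8 = -13/8

-13/8 dollars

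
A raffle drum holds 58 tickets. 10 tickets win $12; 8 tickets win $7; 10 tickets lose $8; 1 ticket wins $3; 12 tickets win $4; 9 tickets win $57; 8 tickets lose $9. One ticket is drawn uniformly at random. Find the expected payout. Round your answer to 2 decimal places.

E[payout] = (10/58)·12 + (8/58)·7 + (10/58)·(-8) + (1/58)·3 + (12/58)·4 + (9/58)·57 + (8/58)·(-9) = 294/29
≈ $10.14

$10.14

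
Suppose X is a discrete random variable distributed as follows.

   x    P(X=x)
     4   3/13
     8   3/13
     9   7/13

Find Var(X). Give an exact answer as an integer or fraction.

E[X] = (3/13)·4 + (3/13)·8 + (7/13)·9 = 99/13
E[X²] = (3/13)·16 + (3/13)·64 + (7/13)·81 = 807/13
Var(X) = 807/13 − (99/13)² = 690/169

690/169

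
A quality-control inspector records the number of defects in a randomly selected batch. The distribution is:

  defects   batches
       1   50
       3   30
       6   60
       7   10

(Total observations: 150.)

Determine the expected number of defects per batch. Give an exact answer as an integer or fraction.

19/5

Total = 150, so P(defects=1) = 50/150, etc.
E[X] = (1/3)·1 + (1/5)·3 + (2/5)·6 + (1/15)·7
     = 19/5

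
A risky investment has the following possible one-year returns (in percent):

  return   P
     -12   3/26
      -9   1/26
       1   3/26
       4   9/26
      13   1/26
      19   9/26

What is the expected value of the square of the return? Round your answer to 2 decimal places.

E[X²] = (3/26)·144 + (1/26)·81 + (3/26)·1 + (9/26)·16 + (1/26)·169 + (9/26)·361
     = 2039/13 ≈ 156.85

156.85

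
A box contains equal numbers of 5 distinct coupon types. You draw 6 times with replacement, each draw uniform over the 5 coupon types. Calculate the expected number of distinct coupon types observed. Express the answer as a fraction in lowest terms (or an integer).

Let Xⱼ=1 if type j appears at least once. P(Xⱼ=1) = 1 − ((5−1)/5)^6 = 11529/15625.
E[#distinct] = 5·11529/15625 = 11529/3125.

11529/3125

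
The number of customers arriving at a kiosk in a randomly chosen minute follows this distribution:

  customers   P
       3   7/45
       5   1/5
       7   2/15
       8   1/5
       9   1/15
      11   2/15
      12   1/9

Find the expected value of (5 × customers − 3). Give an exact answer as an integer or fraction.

34

E[5x-3] = (7/45)·12 + (1/5)·22 + (2/15)·32 + (1/5)·37 + (1/15)·42 + (2/15)·52 + (1/9)·57
     = 34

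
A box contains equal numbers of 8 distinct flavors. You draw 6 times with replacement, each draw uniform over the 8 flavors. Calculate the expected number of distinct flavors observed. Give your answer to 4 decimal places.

Let Xⱼ=1 if type j appears at least once. P(Xⱼ=1) = 1 − ((8−1)/8)^6 = 144495/262144.
E[#distinct] = 8·144495/262144 = 144495/32768.
≈ 4.4096

4.4096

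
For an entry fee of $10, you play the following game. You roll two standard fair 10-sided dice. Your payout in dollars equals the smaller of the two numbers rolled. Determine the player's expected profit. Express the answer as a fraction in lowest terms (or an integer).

Distribution of the smaller of the two numbers rolled: 1 w.p. 19/100, 2 w.p. 17/100, 3 w.p. 3/20, 4 w.p. 13/100, 5 w.p. 11/100, 6 w.p. 9/100, …
E[payout] = (19/100)·1 + (17/100)·2 + (3/20)·3 + (13/100)·4 + (11/100)·5 + (9/100)·6 + (7/100)·7 + (1/20)·8 + (3/100)·9 + (1/100)·10 = 77/20
Expected profit = 77/20 − 10 = -123/20

-123/20 dollars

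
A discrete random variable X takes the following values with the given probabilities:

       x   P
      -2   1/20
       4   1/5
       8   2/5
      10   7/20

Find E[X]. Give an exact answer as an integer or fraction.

E[X] = (1/20)·(-2) + (1/5)·4 + (2/5)·8 + (7/20)·10
     = 37/5

37/5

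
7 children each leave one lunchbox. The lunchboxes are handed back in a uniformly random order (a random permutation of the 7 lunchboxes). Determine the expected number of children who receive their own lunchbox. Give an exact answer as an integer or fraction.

Let Xᵢ = 1 if person i gets their own lunchbox. For each i, P(Xᵢ=1) = 1/7.
By linearity of expectation, E[X₁+…+X_7] = 7·(1/7) = 1.

1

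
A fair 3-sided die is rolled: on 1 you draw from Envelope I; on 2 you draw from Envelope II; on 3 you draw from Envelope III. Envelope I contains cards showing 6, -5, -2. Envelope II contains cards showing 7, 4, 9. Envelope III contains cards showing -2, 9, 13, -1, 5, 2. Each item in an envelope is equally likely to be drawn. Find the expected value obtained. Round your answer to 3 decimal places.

3.556

E[X | Envelope I] = (6 − 5 − 2)/3 = -1/3
E[X | Envelope II] = (7 + 4 + 9)/3 = 20/3
E[X | Envelope III] = (-2 + 9 + 13 − 1 + 5 + 2)/6 = 13/3
E[X] = (1/3)·(-1/3) + (1/3)·20/3 + (1/3)·13/3 = 32/9 ≈ 3.556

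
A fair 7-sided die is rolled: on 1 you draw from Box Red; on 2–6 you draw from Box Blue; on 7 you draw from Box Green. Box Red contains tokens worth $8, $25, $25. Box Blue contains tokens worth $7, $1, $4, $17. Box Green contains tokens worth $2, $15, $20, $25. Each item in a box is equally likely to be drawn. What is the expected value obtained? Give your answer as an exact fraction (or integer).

E[X | Box Red] = (8 + 25 + 25)/3 = 58/3
E[X | Box Blue] = (7 + 1 + 4 + 17)/4 = 29/4
E[X | Box Green] = (2 + 15 + 20 + 25)/4 = 31/2
E[X] = (1/7)·58/3 + (5/7)·29/4 + (1/7)·31/2 = 853/84

853/84 dollars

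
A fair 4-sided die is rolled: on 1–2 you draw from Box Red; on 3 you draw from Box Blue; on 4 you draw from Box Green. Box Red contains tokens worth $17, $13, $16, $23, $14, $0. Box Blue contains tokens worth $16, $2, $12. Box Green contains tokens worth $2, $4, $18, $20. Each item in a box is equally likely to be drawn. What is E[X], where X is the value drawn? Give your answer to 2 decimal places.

$12.17

E[X | Box Red] = (17 + 13 + 16 + 23 + 14 + 0)/6 = 83/6
E[X | Box Blue] = (16 + 2 + 12)/3 = 10
E[X | Box Green] = (2 + 4 + 18 + 20)/4 = 11
E[X] = (1/2)·83/6 + (1/4)·10 + (1/4)·11 = 73/6 ≈ 12.17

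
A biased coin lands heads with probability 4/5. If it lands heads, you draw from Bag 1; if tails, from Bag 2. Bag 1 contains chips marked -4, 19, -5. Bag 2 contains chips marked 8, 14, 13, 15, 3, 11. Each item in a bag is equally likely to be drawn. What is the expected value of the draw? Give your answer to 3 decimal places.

E[X | Bag 1] = (-4 + 19 − 5)/3 = 10/3
E[X | Bag 2] = (8 + 14 + 13 + 15 + 3 + 11)/6 = 32/3
E[X] = (4/5)·10/3 + (1/5)·32/3 = 24/5 ≈ 4.800

4.800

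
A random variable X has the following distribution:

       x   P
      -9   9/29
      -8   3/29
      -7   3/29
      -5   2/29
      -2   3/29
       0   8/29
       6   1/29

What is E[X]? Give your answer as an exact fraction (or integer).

E[X] = (9/29)·(-9) + (3/29)·(-8) + (3/29)·(-7) + (2/29)·(-5) + (3/29)·(-2) + (8/29)·0 + (1/29)·6
     = -136/29

-136/29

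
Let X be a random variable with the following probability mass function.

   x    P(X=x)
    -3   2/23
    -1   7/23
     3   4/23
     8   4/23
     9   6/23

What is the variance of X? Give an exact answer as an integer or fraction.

11244/529

E[X] = (2/23)·(-3) + (7/23)·(-1) + (4/23)·3 + (4/23)·8 + (6/23)·9 = 85/23
E[X²] = (2/23)·9 + (7/23)·1 + (4/23)·9 + (4/23)·64 + (6/23)·81 = 803/23
Var(X) = 803/23 − (85/23)² = 11244/529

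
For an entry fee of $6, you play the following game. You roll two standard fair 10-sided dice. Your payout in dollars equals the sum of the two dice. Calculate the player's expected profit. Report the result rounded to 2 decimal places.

Distribution of the sum of the two dice: 2 w.p. 1/100, 3 w.p. 1/50, 4 w.p. 3/100, 5 w.p. 1/25, 6 w.p. 1/20, 7 w.p. 3/50, …
E[payout] = (1/100)·2 + (1/50)·3 + (3/100)·4 + (1/25)·5 + (1/20)·6 + (3/50)·7 + (7/100)·8 + (2/25)·9 + (9/100)·10 + (1/10)·11 + (9/100)·12 + (2/25)·13 + (7/100)·14 + (3/50)·15 + (1/20)·16 + (1/25)·17 + (3/100)·18 + (1/50)·19 + (1/100)·20 = 11
Expected profit = 11 − 6 = 5 ≈ $5.00

$5.00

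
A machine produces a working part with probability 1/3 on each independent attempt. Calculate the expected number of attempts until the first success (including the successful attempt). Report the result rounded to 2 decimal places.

3.00

For a geometric distribution, E[trials] = 1/p = 1/(1/3) = 3.
≈ 3.00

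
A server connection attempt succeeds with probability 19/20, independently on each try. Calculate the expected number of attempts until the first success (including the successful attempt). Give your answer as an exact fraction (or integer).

For a geometric distribution, E[trials] = 1/p = 1/(19/20) = 20/19.

20/19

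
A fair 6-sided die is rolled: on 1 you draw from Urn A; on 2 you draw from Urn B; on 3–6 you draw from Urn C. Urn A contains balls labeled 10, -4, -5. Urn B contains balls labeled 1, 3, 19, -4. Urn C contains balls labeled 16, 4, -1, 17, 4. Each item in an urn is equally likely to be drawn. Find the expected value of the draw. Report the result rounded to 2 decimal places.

6.18

E[X | Urn A] = (10 − 4 − 5)/3 = 1/3
E[X | Urn B] = (1 + 3 + 19 − 4)/4 = 19/4
E[X | Urn C] = (16 + 4 − 1 + 17 + 4)/5 = 8
E[X] = (1/6)·1/3 + (1/6)·19/4 + (2/3)·8 = 445/72 ≈ 6.18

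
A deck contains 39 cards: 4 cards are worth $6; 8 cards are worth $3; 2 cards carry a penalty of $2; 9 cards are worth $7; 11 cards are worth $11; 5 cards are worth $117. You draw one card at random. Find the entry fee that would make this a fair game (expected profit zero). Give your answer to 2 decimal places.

E[payout] = (4/39)·6 + (8/39)·3 + (2/39)·(-2) + (9/39)·7 + (11/39)·11 + (5/39)·117 = 271/13
Fair fee = E[payout] = 271/13 ≈ $20.85

$20.85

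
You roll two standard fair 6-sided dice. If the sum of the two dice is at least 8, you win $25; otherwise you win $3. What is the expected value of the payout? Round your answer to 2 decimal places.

$12.17

E[payout] = (7/12)·3 + (5/12)·25 = 73/6
≈ $12.17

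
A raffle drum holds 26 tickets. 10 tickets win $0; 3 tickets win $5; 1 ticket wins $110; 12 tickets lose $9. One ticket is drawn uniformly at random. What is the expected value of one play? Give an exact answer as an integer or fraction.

E[payout] = (10/26)·0 + (3/26)·5 + (1/26)·110 + (12/26)·(-9) = 17/26

17/26 dollars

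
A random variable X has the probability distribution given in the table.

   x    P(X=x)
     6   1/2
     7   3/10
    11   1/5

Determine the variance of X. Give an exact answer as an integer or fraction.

361/100

E[X] = (1/2)·6 + (3/10)·7 + (1/5)·11 = 73/10
E[X²] = (1/2)·36 + (3/10)·49 + (1/5)·121 = 569/10
Var(X) = 569/10 − (73/10)² = 361/100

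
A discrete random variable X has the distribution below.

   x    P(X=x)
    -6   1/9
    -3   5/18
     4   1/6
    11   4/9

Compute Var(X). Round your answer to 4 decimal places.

E[X] = (1/9)·(-6) + (5/18)·(-3) + (1/6)·4 + (4/9)·11 = 73/18
E[X²] = (1/9)·36 + (5/18)·9 + (1/6)·16 + (4/9)·121 = 1133/18
Var(X) = 1133/18 − (73/18)² = 15065/324 ≈ 46.4969

46.4969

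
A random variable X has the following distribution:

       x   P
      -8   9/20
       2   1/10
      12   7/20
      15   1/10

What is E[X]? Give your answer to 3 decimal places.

E[X] = (9/20)·(-8) + (1/10)·2 + (7/20)·12 + (1/10)·15
     = 23/10 ≈ 2.300

2.300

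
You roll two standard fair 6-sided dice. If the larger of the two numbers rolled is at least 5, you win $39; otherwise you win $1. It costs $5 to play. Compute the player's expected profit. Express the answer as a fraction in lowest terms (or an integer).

154/9 dollars

E[payout] = (4/9)·1 + (5/9)·39 = 199/9
Expected profit = 199/9 − 5 = 154/9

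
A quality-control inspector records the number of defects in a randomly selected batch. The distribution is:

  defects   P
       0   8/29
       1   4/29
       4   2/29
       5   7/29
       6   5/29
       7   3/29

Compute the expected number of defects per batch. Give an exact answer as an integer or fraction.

98/29

E[X] = (8/29)·0 + (4/29)·1 + (2/29)·4 + (7/29)·5 + (5/29)·6 + (3/29)·7
     = 98/29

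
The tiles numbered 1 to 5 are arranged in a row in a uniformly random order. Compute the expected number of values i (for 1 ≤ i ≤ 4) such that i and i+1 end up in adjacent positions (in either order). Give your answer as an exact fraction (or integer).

8/5

For each i ∈ {1,…,4}, let Xᵢ = 1 if i and i+1 are adjacent. P(Xᵢ=1) = 2·(5−1)!/5! = 2/5.
By linearity, E[ΣXᵢ] = (4)·(2/5) = 8/5.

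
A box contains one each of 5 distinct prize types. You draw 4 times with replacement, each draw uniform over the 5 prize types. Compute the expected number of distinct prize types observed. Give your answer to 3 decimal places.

2.952

Let Xⱼ=1 if type j appears at least once. P(Xⱼ=1) = 1 − ((5−1)/5)^4 = 369/625.
E[#distinct] = 5·369/625 = 369/125.
≈ 2.952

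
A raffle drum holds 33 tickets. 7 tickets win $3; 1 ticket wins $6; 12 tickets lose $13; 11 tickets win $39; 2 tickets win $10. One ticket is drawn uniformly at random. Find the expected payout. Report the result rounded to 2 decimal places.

$9.70

E[payout] = (7/33)·3 + (1/33)·6 + (12/33)·(-13) + (11/33)·39 + (2/33)·10 = 320/33
≈ $9.70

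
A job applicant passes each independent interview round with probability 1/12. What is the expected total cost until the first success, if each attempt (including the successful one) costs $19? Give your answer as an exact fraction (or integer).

E[#attempts] = 1/p = 12; E[cost] = 19·12 = 228.

$228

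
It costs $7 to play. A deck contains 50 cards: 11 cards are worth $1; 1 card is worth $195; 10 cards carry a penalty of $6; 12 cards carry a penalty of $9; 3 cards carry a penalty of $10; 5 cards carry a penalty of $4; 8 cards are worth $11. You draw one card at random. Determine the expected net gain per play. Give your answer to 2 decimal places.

E[payout] = (11/50)·1 + (1/50)·195 + (10/50)·(-6) + (12/50)·(-9) + (3/50)·(-10) + (5/50)·(-4) + (8/50)·11 = 38/25
Expected profit = 38/25 − 7 = -137/25 ≈ -$5.48

-$5.48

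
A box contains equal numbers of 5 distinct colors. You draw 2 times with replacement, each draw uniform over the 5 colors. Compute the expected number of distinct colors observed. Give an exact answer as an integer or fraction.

9/5

Let Xⱼ=1 if type j appears at least once. P(Xⱼ=1) = 1 − ((5−1)/5)^2 = 9/25.
E[#distinct] = 5·9/25 = 9/5.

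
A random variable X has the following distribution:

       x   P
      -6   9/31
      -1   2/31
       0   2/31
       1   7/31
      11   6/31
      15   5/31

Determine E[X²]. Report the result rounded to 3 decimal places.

70.452

E[X²] = (9/31)·36 + (2/31)·1 + (2/31)·0 + (7/31)·1 + (6/31)·121 + (5/31)·225
     = 2184/31 ≈ 70.452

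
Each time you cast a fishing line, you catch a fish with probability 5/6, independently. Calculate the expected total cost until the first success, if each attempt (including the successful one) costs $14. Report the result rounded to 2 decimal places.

$16.80

E[#attempts] = 1/p = 6/5; E[cost] = 14·6/5 = 84/5.
≈ 16.80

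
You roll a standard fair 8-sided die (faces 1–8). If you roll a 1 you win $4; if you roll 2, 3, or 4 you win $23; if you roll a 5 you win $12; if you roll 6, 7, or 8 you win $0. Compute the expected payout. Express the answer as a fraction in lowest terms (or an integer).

E[payout] = (3/8)·0 + (1/8)·4 + (1/8)·12 + (3/8)·23 = 85/8

85/8 dollars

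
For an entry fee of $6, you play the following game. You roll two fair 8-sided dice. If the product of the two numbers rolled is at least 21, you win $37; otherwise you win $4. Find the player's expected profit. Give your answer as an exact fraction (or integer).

365/32 dollars

E[payout] = (19/32)·4 + (13/32)·37 = 557/32
Expected profit = 557/32 − 6 = 365/32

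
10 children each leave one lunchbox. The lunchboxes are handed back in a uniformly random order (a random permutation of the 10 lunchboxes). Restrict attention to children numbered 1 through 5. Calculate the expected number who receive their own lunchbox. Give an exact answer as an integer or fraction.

1/2

Let Xᵢ = 1 if person i gets their own lunchbox. For each i, P(Xᵢ=1) = 1/10.
By linearity of expectation, E[X₁+…+X_5] = 5·(1/10) = 1/2.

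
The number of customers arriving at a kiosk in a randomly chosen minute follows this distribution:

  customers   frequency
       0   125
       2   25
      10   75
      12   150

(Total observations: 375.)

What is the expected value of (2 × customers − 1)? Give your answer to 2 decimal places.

12.87

Total = 375, so P(customers=0) = 125/375, etc.
E[2x-1] = (1/3)·(-1) + (1/15)·3 + (1/5)·19 + (2/5)·23
     = 193/15 ≈ 12.87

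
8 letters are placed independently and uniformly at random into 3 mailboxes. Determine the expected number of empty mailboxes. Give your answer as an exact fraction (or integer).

Let Xⱼ=1 if mailbox j is empty. P(Xⱼ=1) = ((3-1)/3)^8 = 256/6561.
By linearity, E[#empty] = 3·256/6561 = 256/2187.

256/2187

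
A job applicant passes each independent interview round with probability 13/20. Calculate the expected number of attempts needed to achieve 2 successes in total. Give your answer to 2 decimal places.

By linearity (sum of 2 independent geometric waits), E[trials] = 2/p = 2/(13/20) = 40/13.
≈ 3.08

3.08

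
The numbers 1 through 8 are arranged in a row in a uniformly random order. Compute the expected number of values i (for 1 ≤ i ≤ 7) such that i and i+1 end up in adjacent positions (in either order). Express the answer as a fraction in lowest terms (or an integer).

For each i ∈ {1,…,7}, let Xᵢ = 1 if i and i+1 are adjacent. P(Xᵢ=1) = 2·(8−1)!/8! = 2/8.
By linearity, E[ΣXᵢ] = (7)·(2/8) = 7/4.

7/4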